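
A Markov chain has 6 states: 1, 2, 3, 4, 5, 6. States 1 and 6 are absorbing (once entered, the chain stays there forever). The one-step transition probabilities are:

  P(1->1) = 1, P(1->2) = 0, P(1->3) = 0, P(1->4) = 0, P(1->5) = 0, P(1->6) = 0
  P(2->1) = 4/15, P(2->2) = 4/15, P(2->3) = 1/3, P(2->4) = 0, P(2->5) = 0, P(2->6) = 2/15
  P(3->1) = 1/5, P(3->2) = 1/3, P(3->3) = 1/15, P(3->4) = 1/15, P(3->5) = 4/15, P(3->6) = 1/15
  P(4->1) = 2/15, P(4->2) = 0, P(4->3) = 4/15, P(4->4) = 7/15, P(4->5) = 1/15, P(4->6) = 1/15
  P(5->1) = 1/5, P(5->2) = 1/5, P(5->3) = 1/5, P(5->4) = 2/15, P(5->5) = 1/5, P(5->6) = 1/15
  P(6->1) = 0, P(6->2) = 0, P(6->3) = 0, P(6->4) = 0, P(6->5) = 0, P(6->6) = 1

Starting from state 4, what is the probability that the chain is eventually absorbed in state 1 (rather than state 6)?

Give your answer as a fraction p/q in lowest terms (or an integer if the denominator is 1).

Answer: 6735/9662

Derivation:
Let a_i = P(absorbed in 1 | start in state i).
Boundary conditions: a_1 = 1, a_6 = 0.
For each transient state i, a_i = sum_j P(i->j) * a_j:
  a_2 = 4/15*a_1 + 4/15*a_2 + 1/3*a_3 + 0*a_4 + 0*a_5 + 2/15*a_6
  a_3 = 1/5*a_1 + 1/3*a_2 + 1/15*a_3 + 1/15*a_4 + 4/15*a_5 + 1/15*a_6
  a_4 = 2/15*a_1 + 0*a_2 + 4/15*a_3 + 7/15*a_4 + 1/15*a_5 + 1/15*a_6
  a_5 = 1/5*a_1 + 1/5*a_2 + 1/5*a_3 + 2/15*a_4 + 1/5*a_5 + 1/15*a_6

Substituting a_1 = 1 and a_6 = 0, rearrange to (I - Q) a = r where r[i] = P(i -> 1):
  [11/15, -1/3, 0, 0] . (a_2, a_3, a_4, a_5) = 4/15
  [-1/3, 14/15, -1/15, -4/15] . (a_2, a_3, a_4, a_5) = 1/5
  [0, -4/15, 8/15, -1/15] . (a_2, a_3, a_4, a_5) = 2/15
  [-1/5, -1/5, -2/15, 4/5] . (a_2, a_3, a_4, a_5) = 1/5

Solving yields:
  a_2 = 6653/9662
  a_3 = 6907/9662
  a_4 = 6735/9662
  a_5 = 3464/4831

Starting state is 4, so the absorption probability is a_4 = 6735/9662.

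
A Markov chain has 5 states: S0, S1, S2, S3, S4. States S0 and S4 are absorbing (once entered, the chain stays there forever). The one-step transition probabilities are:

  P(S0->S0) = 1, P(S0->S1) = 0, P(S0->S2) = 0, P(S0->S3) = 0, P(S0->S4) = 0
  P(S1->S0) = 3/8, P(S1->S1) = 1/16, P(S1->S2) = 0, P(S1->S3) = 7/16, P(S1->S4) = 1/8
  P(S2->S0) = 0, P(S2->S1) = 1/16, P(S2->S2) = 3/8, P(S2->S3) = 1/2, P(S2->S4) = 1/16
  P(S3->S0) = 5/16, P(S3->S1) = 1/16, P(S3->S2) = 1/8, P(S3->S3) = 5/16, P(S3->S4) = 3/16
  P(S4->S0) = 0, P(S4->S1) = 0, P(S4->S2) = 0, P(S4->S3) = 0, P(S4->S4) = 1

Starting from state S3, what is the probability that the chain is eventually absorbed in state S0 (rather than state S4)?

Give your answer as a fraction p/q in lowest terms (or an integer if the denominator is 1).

Let a_i = P(absorbed in S0 | start in state i).
Boundary conditions: a_S0 = 1, a_S4 = 0.
For each transient state i, a_i = sum_j P(i->j) * a_j:
  a_S1 = 3/8*a_S0 + 1/16*a_S1 + 0*a_S2 + 7/16*a_S3 + 1/8*a_S4
  a_S2 = 0*a_S0 + 1/16*a_S1 + 3/8*a_S2 + 1/2*a_S3 + 1/16*a_S4
  a_S3 = 5/16*a_S0 + 1/16*a_S1 + 1/8*a_S2 + 5/16*a_S3 + 3/16*a_S4

Substituting a_S0 = 1 and a_S4 = 0, rearrange to (I - Q) a = r where r[i] = P(i -> S0):
  [15/16, 0, -7/16] . (a_S1, a_S2, a_S3) = 3/8
  [-1/16, 5/8, -1/2] . (a_S1, a_S2, a_S3) = 0
  [-1/16, -1/8, 11/16] . (a_S1, a_S2, a_S3) = 5/16

Solving yields:
  a_S1 = 457/663
  a_S2 = 749/1326
  a_S3 = 137/221

Starting state is S3, so the absorption probability is a_S3 = 137/221.

Answer: 137/221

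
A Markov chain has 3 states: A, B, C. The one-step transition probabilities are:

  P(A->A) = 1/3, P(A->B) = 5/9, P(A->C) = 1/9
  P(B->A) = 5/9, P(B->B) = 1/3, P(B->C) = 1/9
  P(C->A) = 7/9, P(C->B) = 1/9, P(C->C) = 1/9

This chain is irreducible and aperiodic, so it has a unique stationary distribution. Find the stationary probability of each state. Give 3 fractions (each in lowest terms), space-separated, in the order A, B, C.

The stationary distribution satisfies pi = pi * P, i.e.:
  pi_A = 1/3*pi_A + 5/9*pi_B + 7/9*pi_C
  pi_B = 5/9*pi_A + 1/3*pi_B + 1/9*pi_C
  pi_C = 1/9*pi_A + 1/9*pi_B + 1/9*pi_C
with normalization: pi_A + pi_B + pi_C = 1.

Using the first 2 balance equations plus normalization, the linear system A*pi = b is:
  [-2/3, 5/9, 7/9] . pi = 0
  [5/9, -2/3, 1/9] . pi = 0
  [1, 1, 1] . pi = 1

Solving yields:
  pi_A = 47/99
  pi_B = 41/99
  pi_C = 1/9

Verification (pi * P):
  47/99*1/3 + 41/99*5/9 + 1/9*7/9 = 47/99 = pi_A  (ok)
  47/99*5/9 + 41/99*1/3 + 1/9*1/9 = 41/99 = pi_B  (ok)
  47/99*1/9 + 41/99*1/9 + 1/9*1/9 = 1/9 = pi_C  (ok)

Answer: 47/99 41/99 1/9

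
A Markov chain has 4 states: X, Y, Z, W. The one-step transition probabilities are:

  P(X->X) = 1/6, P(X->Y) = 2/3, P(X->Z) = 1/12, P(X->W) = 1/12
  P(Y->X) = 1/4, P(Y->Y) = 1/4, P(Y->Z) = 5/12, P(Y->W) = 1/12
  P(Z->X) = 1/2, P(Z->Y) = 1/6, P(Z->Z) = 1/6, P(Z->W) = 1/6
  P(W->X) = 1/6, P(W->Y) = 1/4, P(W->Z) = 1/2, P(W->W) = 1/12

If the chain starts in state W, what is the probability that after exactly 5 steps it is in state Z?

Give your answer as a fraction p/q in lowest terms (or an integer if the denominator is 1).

Answer: 65561/248832

Derivation:
Computing P^5 by repeated multiplication:
P^1 =
  X: [1/6, 2/3, 1/12, 1/12]
  Y: [1/4, 1/4, 5/12, 1/12]
  Z: [1/2, 1/6, 1/6, 1/6]
  W: [1/6, 1/4, 1/2, 1/12]
P^2 =
  X: [1/4, 5/16, 25/72, 13/144]
  Y: [47/144, 23/72, 17/72, 17/144]
  Z: [17/72, 4/9, 2/9, 7/72]
  W: [17/48, 5/18, 35/144, 1/8]
P^3 =
  X: [533/1728, 281/864, 439/1728, 97/864]
  Y: [235/864, 211/576, 149/576, 89/864]
  Z: [5/18, 95/288, 251/864, 11/108]
  W: [13/48, 163/432, 143/576, 179/1728]
P^4 =
  X: [2887/10368, 1235/3456, 1795/6912, 2167/20736]
  Y: [653/2304, 7087/20736, 5597/20736, 725/6912]
  Z: [3017/10368, 3541/10368, 2695/10368, 1115/10368]
  W: [91/324, 2365/6912, 1415/5184, 719/6912]
P^5 =
  X: [11737/41472, 85693/248832, 16649/62208, 8707/82944]
  Y: [7883/27648, 21499/62208, 607/2304, 26333/248832]
  Z: [35057/124416, 7249/20736, 5467/20736, 13063/124416]
  W: [71207/248832, 7139/20736, 65561/248832, 6599/62208]

(P^5)[W -> Z] = 65561/248832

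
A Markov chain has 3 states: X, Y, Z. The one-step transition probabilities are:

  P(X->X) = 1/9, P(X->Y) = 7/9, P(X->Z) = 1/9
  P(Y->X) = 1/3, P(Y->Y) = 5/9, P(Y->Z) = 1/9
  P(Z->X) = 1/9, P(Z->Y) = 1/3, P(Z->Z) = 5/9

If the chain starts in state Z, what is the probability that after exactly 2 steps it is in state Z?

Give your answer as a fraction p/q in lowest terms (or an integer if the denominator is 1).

Computing P^2 by repeated multiplication:
P^1 =
  X: [1/9, 7/9, 1/9]
  Y: [1/3, 5/9, 1/9]
  Z: [1/9, 1/3, 5/9]
P^2 =
  X: [23/81, 5/9, 13/81]
  Y: [19/81, 49/81, 13/81]
  Z: [5/27, 37/81, 29/81]

(P^2)[Z -> Z] = 29/81

Answer: 29/81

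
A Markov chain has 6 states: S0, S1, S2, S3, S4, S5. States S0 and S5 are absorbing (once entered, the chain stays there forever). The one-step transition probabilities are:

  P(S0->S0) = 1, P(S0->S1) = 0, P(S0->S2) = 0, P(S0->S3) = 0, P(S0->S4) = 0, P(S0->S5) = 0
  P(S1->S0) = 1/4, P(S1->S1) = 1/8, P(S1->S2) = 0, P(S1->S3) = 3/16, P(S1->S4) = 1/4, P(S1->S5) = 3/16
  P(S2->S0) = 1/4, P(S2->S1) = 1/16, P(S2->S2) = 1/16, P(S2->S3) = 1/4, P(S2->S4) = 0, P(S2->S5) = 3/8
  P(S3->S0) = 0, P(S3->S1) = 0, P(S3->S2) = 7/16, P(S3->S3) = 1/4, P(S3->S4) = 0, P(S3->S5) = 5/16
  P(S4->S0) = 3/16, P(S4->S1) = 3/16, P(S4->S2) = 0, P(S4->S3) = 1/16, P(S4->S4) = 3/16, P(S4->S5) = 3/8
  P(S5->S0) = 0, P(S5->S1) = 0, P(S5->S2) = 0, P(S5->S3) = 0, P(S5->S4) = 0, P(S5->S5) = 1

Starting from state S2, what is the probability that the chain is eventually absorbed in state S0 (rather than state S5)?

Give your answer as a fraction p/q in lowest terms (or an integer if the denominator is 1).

Let a_i = P(absorbed in S0 | start in state i).
Boundary conditions: a_S0 = 1, a_S5 = 0.
For each transient state i, a_i = sum_j P(i->j) * a_j:
  a_S1 = 1/4*a_S0 + 1/8*a_S1 + 0*a_S2 + 3/16*a_S3 + 1/4*a_S4 + 3/16*a_S5
  a_S2 = 1/4*a_S0 + 1/16*a_S1 + 1/16*a_S2 + 1/4*a_S3 + 0*a_S4 + 3/8*a_S5
  a_S3 = 0*a_S0 + 0*a_S1 + 7/16*a_S2 + 1/4*a_S3 + 0*a_S4 + 5/16*a_S5
  a_S4 = 3/16*a_S0 + 3/16*a_S1 + 0*a_S2 + 1/16*a_S3 + 3/16*a_S4 + 3/8*a_S5

Substituting a_S0 = 1 and a_S5 = 0, rearrange to (I - Q) a = r where r[i] = P(i -> S0):
  [7/8, 0, -3/16, -1/4] . (a_S1, a_S2, a_S3, a_S4) = 1/4
  [-1/16, 15/16, -1/4, 0] . (a_S1, a_S2, a_S3, a_S4) = 1/4
  [0, -7/16, 3/4, 0] . (a_S1, a_S2, a_S3, a_S4) = 0
  [-3/16, 0, -1/16, 13/16] . (a_S1, a_S2, a_S3, a_S4) = 3/16

Solving yields:
  a_S1 = 3644/8513
  a_S2 = 2976/8513
  a_S3 = 1736/8513
  a_S4 = 2939/8513

Starting state is S2, so the absorption probability is a_S2 = 2976/8513.

Answer: 2976/8513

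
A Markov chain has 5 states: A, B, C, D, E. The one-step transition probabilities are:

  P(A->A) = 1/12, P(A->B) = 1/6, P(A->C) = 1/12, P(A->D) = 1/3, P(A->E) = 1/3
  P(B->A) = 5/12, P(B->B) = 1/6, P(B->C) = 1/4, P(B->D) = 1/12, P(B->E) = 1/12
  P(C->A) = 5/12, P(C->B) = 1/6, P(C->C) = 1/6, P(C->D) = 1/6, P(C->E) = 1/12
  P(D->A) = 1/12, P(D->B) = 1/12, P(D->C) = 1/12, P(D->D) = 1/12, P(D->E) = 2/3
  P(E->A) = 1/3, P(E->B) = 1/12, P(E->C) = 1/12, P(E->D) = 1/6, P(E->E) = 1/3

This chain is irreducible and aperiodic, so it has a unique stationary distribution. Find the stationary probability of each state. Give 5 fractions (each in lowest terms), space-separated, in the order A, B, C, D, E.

The stationary distribution satisfies pi = pi * P, i.e.:
  pi_A = 1/12*pi_A + 5/12*pi_B + 5/12*pi_C + 1/12*pi_D + 1/3*pi_E
  pi_B = 1/6*pi_A + 1/6*pi_B + 1/6*pi_C + 1/12*pi_D + 1/12*pi_E
  pi_C = 1/12*pi_A + 1/4*pi_B + 1/6*pi_C + 1/12*pi_D + 1/12*pi_E
  pi_D = 1/3*pi_A + 1/12*pi_B + 1/6*pi_C + 1/12*pi_D + 1/6*pi_E
  pi_E = 1/3*pi_A + 1/12*pi_B + 1/12*pi_C + 2/3*pi_D + 1/3*pi_E
with normalization: pi_A + pi_B + pi_C + pi_D + pi_E = 1.

Using the first 4 balance equations plus normalization, the linear system A*pi = b is:
  [-11/12, 5/12, 5/12, 1/12, 1/3] . pi = 0
  [1/6, -5/6, 1/6, 1/12, 1/12] . pi = 0
  [1/12, 1/4, -5/6, 1/12, 1/12] . pi = 0
  [1/3, 1/12, 1/6, -11/12, 1/6] . pi = 0
  [1, 1, 1, 1, 1] . pi = 1

Solving yields:
  pi_A = 5835/23717
  pi_B = 2931/23717
  pi_C = 2689/23717
  pi_D = 4321/23717
  pi_E = 7941/23717

Verification (pi * P):
  5835/23717*1/12 + 2931/23717*5/12 + 2689/23717*5/12 + 4321/23717*1/12 + 7941/23717*1/3 = 5835/23717 = pi_A  (ok)
  5835/23717*1/6 + 2931/23717*1/6 + 2689/23717*1/6 + 4321/23717*1/12 + 7941/23717*1/12 = 2931/23717 = pi_B  (ok)
  5835/23717*1/12 + 2931/23717*1/4 + 2689/23717*1/6 + 4321/23717*1/12 + 7941/23717*1/12 = 2689/23717 = pi_C  (ok)
  5835/23717*1/3 + 2931/23717*1/12 + 2689/23717*1/6 + 4321/23717*1/12 + 7941/23717*1/6 = 4321/23717 = pi_D  (ok)
  5835/23717*1/3 + 2931/23717*1/12 + 2689/23717*1/12 + 4321/23717*2/3 + 7941/23717*1/3 = 7941/23717 = pi_E  (ok)

Answer: 5835/23717 2931/23717 2689/23717 4321/23717 7941/23717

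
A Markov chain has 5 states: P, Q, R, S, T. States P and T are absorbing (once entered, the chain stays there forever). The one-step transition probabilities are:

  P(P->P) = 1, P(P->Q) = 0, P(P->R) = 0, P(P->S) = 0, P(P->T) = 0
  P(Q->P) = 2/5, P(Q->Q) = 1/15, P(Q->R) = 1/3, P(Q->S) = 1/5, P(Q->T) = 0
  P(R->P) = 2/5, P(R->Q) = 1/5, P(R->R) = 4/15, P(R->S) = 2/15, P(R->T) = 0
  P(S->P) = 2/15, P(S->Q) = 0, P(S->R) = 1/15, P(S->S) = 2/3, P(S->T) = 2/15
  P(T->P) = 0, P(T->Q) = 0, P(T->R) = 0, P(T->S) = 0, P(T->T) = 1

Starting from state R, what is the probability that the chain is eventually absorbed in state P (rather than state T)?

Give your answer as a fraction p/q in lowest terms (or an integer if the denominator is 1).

Let a_i = P(absorbed in P | start in state i).
Boundary conditions: a_P = 1, a_T = 0.
For each transient state i, a_i = sum_j P(i->j) * a_j:
  a_Q = 2/5*a_P + 1/15*a_Q + 1/3*a_R + 1/5*a_S + 0*a_T
  a_R = 2/5*a_P + 1/5*a_Q + 4/15*a_R + 2/15*a_S + 0*a_T
  a_S = 2/15*a_P + 0*a_Q + 1/15*a_R + 2/3*a_S + 2/15*a_T

Substituting a_P = 1 and a_T = 0, rearrange to (I - Q) a = r where r[i] = P(i -> P):
  [14/15, -1/3, -1/5] . (a_Q, a_R, a_S) = 2/5
  [-1/5, 11/15, -2/15] . (a_Q, a_R, a_S) = 2/5
  [0, -1/15, 1/3] . (a_Q, a_R, a_S) = 2/15

Solving yields:
  a_Q = 286/329
  a_R = 292/329
  a_S = 190/329

Starting state is R, so the absorption probability is a_R = 292/329.

Answer: 292/329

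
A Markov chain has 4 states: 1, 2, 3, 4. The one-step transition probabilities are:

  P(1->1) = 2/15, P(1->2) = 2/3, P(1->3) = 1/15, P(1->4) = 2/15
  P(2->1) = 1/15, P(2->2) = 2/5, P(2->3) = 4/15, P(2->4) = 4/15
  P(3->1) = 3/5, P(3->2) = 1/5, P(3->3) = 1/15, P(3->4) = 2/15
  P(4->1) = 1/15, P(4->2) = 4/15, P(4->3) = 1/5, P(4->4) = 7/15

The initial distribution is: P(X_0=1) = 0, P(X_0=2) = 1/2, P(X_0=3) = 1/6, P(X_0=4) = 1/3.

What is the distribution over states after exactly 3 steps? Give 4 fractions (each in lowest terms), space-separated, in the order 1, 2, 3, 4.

Propagating the distribution step by step (d_{t+1} = d_t * P):
d_0 = (1=0, 2=1/2, 3=1/6, 4=1/3)
  d_1[1] = 0*2/15 + 1/2*1/15 + 1/6*3/5 + 1/3*1/15 = 7/45
  d_1[2] = 0*2/3 + 1/2*2/5 + 1/6*1/5 + 1/3*4/15 = 29/90
  d_1[3] = 0*1/15 + 1/2*4/15 + 1/6*1/15 + 1/3*1/5 = 19/90
  d_1[4] = 0*2/15 + 1/2*4/15 + 1/6*2/15 + 1/3*7/15 = 14/45
d_1 = (1=7/45, 2=29/90, 3=19/90, 4=14/45)
  d_2[1] = 7/45*2/15 + 29/90*1/15 + 19/90*3/5 + 14/45*1/15 = 128/675
  d_2[2] = 7/45*2/3 + 29/90*2/5 + 19/90*1/5 + 14/45*4/15 = 161/450
  d_2[3] = 7/45*1/15 + 29/90*4/15 + 19/90*1/15 + 14/45*1/5 = 233/1350
  d_2[4] = 7/45*2/15 + 29/90*4/15 + 19/90*2/15 + 14/45*7/15 = 7/25
d_2 = (1=128/675, 2=161/450, 3=233/1350, 4=7/25)
  d_3[1] = 128/675*2/15 + 161/450*1/15 + 233/1350*3/5 + 7/25*1/15 = 347/2025
  d_3[2] = 128/675*2/3 + 161/450*2/5 + 233/1350*1/5 + 7/25*4/15 = 7669/20250
  d_3[3] = 128/675*1/15 + 161/450*4/15 + 233/1350*1/15 + 7/25*1/5 = 79/450
  d_3[4] = 128/675*2/15 + 161/450*4/15 + 233/1350*2/15 + 7/25*7/15 = 926/3375
d_3 = (1=347/2025, 2=7669/20250, 3=79/450, 4=926/3375)

Answer: 347/2025 7669/20250 79/450 926/3375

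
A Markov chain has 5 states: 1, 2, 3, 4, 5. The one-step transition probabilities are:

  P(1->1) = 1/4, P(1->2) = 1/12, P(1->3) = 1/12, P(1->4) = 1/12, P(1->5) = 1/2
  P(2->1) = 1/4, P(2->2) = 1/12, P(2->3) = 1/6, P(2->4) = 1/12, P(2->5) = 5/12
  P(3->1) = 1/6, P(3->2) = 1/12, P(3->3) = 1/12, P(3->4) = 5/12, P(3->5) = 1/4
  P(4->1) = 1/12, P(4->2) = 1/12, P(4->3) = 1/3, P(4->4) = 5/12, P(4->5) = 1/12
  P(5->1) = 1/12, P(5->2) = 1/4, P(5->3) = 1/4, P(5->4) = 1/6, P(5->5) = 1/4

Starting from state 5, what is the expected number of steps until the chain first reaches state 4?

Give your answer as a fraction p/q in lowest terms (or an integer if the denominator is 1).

Answer: 8056/1493

Derivation:
Let h_i = expected steps to first reach 4 from state i.
Boundary: h_4 = 0.
First-step equations for the other states:
  h_1 = 1 + 1/4*h_1 + 1/12*h_2 + 1/12*h_3 + 1/12*h_4 + 1/2*h_5
  h_2 = 1 + 1/4*h_1 + 1/12*h_2 + 1/6*h_3 + 1/12*h_4 + 5/12*h_5
  h_3 = 1 + 1/6*h_1 + 1/12*h_2 + 1/12*h_3 + 5/12*h_4 + 1/4*h_5
  h_5 = 1 + 1/12*h_1 + 1/4*h_2 + 1/4*h_3 + 1/6*h_4 + 1/4*h_5

Substituting h_4 = 0 and rearranging gives the linear system (I - Q) h = 1:
  [3/4, -1/12, -1/12, -1/2] . (h_1, h_2, h_3, h_5) = 1
  [-1/4, 11/12, -1/6, -5/12] . (h_1, h_2, h_3, h_5) = 1
  [-1/6, -1/12, 11/12, -1/4] . (h_1, h_2, h_3, h_5) = 1
  [-1/12, -1/4, -1/4, 3/4] . (h_1, h_2, h_3, h_5) = 1

Solving yields:
  h_1 = 9048/1493
  h_2 = 8900/1493
  h_3 = 6280/1493
  h_5 = 8056/1493

Starting state is 5, so the expected hitting time is h_5 = 8056/1493.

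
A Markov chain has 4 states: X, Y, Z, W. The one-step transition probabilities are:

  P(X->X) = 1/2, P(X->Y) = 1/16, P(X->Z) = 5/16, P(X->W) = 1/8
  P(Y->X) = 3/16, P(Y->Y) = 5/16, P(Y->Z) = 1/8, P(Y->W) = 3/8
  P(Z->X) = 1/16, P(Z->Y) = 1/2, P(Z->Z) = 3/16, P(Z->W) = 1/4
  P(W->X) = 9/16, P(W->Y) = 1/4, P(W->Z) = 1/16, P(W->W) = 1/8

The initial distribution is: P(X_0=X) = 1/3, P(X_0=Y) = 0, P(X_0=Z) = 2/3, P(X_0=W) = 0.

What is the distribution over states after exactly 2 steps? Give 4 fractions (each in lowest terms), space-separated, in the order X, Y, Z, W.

Answer: 29/96 223/768 127/768 31/128

Derivation:
Propagating the distribution step by step (d_{t+1} = d_t * P):
d_0 = (X=1/3, Y=0, Z=2/3, W=0)
  d_1[X] = 1/3*1/2 + 0*3/16 + 2/3*1/16 + 0*9/16 = 5/24
  d_1[Y] = 1/3*1/16 + 0*5/16 + 2/3*1/2 + 0*1/4 = 17/48
  d_1[Z] = 1/3*5/16 + 0*1/8 + 2/3*3/16 + 0*1/16 = 11/48
  d_1[W] = 1/3*1/8 + 0*3/8 + 2/3*1/4 + 0*1/8 = 5/24
d_1 = (X=5/24, Y=17/48, Z=11/48, W=5/24)
  d_2[X] = 5/24*1/2 + 17/48*3/16 + 11/48*1/16 + 5/24*9/16 = 29/96
  d_2[Y] = 5/24*1/16 + 17/48*5/16 + 11/48*1/2 + 5/24*1/4 = 223/768
  d_2[Z] = 5/24*5/16 + 17/48*1/8 + 11/48*3/16 + 5/24*1/16 = 127/768
  d_2[W] = 5/24*1/8 + 17/48*3/8 + 11/48*1/4 + 5/24*1/8 = 31/128
d_2 = (X=29/96, Y=223/768, Z=127/768, W=31/128)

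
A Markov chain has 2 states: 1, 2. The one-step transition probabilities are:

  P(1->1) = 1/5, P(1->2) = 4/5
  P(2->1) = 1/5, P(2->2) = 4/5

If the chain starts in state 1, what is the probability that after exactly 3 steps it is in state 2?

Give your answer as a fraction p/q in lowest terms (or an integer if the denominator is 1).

Answer: 4/5

Derivation:
Computing P^3 by repeated multiplication:
P^1 =
  1: [1/5, 4/5]
  2: [1/5, 4/5]
P^2 =
  1: [1/5, 4/5]
  2: [1/5, 4/5]
P^3 =
  1: [1/5, 4/5]
  2: [1/5, 4/5]

(P^3)[1 -> 2] = 4/5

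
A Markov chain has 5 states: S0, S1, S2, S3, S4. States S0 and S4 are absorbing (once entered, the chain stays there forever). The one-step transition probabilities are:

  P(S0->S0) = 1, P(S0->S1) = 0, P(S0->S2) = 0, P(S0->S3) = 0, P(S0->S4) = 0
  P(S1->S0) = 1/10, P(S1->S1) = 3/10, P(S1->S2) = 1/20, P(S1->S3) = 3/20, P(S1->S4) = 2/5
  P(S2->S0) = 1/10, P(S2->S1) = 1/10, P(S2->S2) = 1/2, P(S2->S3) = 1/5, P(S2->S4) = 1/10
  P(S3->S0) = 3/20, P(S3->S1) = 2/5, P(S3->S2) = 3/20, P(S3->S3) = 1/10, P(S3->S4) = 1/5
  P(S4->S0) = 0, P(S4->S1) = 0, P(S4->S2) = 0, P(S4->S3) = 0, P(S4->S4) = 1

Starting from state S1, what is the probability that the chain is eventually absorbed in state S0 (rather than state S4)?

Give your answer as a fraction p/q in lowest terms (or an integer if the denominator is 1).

Answer: 246/1013

Derivation:
Let a_i = P(absorbed in S0 | start in state i).
Boundary conditions: a_S0 = 1, a_S4 = 0.
For each transient state i, a_i = sum_j P(i->j) * a_j:
  a_S1 = 1/10*a_S0 + 3/10*a_S1 + 1/20*a_S2 + 3/20*a_S3 + 2/5*a_S4
  a_S2 = 1/10*a_S0 + 1/10*a_S1 + 1/2*a_S2 + 1/5*a_S3 + 1/10*a_S4
  a_S3 = 3/20*a_S0 + 2/5*a_S1 + 3/20*a_S2 + 1/10*a_S3 + 1/5*a_S4

Substituting a_S0 = 1 and a_S4 = 0, rearrange to (I - Q) a = r where r[i] = P(i -> S0):
  [7/10, -1/20, -3/20] . (a_S1, a_S2, a_S3) = 1/10
  [-1/10, 1/2, -1/5] . (a_S1, a_S2, a_S3) = 1/10
  [-2/5, -3/20, 9/10] . (a_S1, a_S2, a_S3) = 3/20

Solving yields:
  a_S1 = 246/1013
  a_S2 = 389/1013
  a_S3 = 343/1013

Starting state is S1, so the absorption probability is a_S1 = 246/1013.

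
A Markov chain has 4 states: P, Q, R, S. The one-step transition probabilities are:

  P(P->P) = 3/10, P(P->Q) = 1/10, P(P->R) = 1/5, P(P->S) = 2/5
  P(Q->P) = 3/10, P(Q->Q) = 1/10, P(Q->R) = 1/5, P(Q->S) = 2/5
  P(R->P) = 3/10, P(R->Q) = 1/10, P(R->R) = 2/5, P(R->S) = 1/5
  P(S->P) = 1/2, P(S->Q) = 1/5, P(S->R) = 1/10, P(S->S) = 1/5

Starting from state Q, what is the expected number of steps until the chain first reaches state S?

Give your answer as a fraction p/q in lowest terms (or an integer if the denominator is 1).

Let h_i = expected steps to first reach S from state i.
Boundary: h_S = 0.
First-step equations for the other states:
  h_P = 1 + 3/10*h_P + 1/10*h_Q + 1/5*h_R + 2/5*h_S
  h_Q = 1 + 3/10*h_P + 1/10*h_Q + 1/5*h_R + 2/5*h_S
  h_R = 1 + 3/10*h_P + 1/10*h_Q + 2/5*h_R + 1/5*h_S

Substituting h_S = 0 and rearranging gives the linear system (I - Q) h = 1:
  [7/10, -1/10, -1/5] . (h_P, h_Q, h_R) = 1
  [-3/10, 9/10, -1/5] . (h_P, h_Q, h_R) = 1
  [-3/10, -1/10, 3/5] . (h_P, h_Q, h_R) = 1

Solving yields:
  h_P = 20/7
  h_Q = 20/7
  h_R = 25/7

Starting state is Q, so the expected hitting time is h_Q = 20/7.

Answer: 20/7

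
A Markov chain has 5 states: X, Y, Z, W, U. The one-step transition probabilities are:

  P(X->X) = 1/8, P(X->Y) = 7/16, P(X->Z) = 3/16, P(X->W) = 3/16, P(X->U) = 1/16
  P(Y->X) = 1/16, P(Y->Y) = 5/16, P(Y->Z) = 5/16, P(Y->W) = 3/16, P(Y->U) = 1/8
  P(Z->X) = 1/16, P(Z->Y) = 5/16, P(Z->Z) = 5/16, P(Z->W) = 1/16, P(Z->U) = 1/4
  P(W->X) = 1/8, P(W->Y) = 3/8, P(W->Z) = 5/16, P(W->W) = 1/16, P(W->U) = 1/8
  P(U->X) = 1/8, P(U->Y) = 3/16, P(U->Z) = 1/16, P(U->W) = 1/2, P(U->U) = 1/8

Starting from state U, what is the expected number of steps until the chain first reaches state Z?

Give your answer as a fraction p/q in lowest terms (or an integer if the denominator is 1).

Let h_i = expected steps to first reach Z from state i.
Boundary: h_Z = 0.
First-step equations for the other states:
  h_X = 1 + 1/8*h_X + 7/16*h_Y + 3/16*h_Z + 3/16*h_W + 1/16*h_U
  h_Y = 1 + 1/16*h_X + 5/16*h_Y + 5/16*h_Z + 3/16*h_W + 1/8*h_U
  h_W = 1 + 1/8*h_X + 3/8*h_Y + 5/16*h_Z + 1/16*h_W + 1/8*h_U
  h_U = 1 + 1/8*h_X + 3/16*h_Y + 1/16*h_Z + 1/2*h_W + 1/8*h_U

Substituting h_Z = 0 and rearranging gives the linear system (I - Q) h = 1:
  [7/8, -7/16, -3/16, -1/16] . (h_X, h_Y, h_W, h_U) = 1
  [-1/16, 11/16, -3/16, -1/8] . (h_X, h_Y, h_W, h_U) = 1
  [-1/8, -3/8, 15/16, -1/8] . (h_X, h_Y, h_W, h_U) = 1
  [-1/8, -3/16, -1/2, 7/8] . (h_X, h_Y, h_W, h_U) = 1

Solving yields:
  h_X = 77552/18875
  h_Y = 69488/18875
  h_W = 69936/18875
  h_U = 87504/18875

Starting state is U, so the expected hitting time is h_U = 87504/18875.

Answer: 87504/18875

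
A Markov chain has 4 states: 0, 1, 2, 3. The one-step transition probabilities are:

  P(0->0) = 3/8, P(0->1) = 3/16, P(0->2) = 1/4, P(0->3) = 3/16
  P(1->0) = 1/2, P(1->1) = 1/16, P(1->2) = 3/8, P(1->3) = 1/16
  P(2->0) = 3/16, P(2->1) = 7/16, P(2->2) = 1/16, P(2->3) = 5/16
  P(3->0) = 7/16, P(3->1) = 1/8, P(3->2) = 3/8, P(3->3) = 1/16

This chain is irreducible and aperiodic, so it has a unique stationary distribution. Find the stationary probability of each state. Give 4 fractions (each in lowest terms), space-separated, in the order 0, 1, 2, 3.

The stationary distribution satisfies pi = pi * P, i.e.:
  pi_0 = 3/8*pi_0 + 1/2*pi_1 + 3/16*pi_2 + 7/16*pi_3
  pi_1 = 3/16*pi_0 + 1/16*pi_1 + 7/16*pi_2 + 1/8*pi_3
  pi_2 = 1/4*pi_0 + 3/8*pi_1 + 1/16*pi_2 + 3/8*pi_3
  pi_3 = 3/16*pi_0 + 1/16*pi_1 + 5/16*pi_2 + 1/16*pi_3
with normalization: pi_0 + pi_1 + pi_2 + pi_3 = 1.

Using the first 3 balance equations plus normalization, the linear system A*pi = b is:
  [-5/8, 1/2, 3/16, 7/16] . pi = 0
  [3/16, -15/16, 7/16, 1/8] . pi = 0
  [1/4, 3/8, -15/16, 3/8] . pi = 0
  [1, 1, 1, 1] . pi = 1

Solving yields:
  pi_0 = 103/282
  pi_1 = 1261/5922
  pi_2 = 743/2961
  pi_3 = 506/2961

Verification (pi * P):
  103/282*3/8 + 1261/5922*1/2 + 743/2961*3/16 + 506/2961*7/16 = 103/282 = pi_0  (ok)
  103/282*3/16 + 1261/5922*1/16 + 743/2961*7/16 + 506/2961*1/8 = 1261/5922 = pi_1  (ok)
  103/282*1/4 + 1261/5922*3/8 + 743/2961*1/16 + 506/2961*3/8 = 743/2961 = pi_2  (ok)
  103/282*3/16 + 1261/5922*1/16 + 743/2961*5/16 + 506/2961*1/16 = 506/2961 = pi_3  (ok)

Answer: 103/282 1261/5922 743/2961 506/2961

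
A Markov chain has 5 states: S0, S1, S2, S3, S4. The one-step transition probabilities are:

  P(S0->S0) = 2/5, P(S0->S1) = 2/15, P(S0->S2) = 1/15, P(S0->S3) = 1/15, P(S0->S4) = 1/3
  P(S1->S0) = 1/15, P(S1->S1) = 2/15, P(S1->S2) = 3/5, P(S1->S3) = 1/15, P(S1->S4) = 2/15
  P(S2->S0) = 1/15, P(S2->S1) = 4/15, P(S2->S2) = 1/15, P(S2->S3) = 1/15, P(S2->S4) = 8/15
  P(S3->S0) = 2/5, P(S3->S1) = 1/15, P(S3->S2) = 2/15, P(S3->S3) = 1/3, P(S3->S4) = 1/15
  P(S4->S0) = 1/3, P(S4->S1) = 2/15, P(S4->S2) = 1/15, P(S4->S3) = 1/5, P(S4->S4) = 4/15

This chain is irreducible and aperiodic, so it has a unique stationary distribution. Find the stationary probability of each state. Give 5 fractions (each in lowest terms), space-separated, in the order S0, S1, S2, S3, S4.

Answer: 5411/19168 1383/9584 1467/9584 1357/9584 5343/19168

Derivation:
The stationary distribution satisfies pi = pi * P, i.e.:
  pi_S0 = 2/5*pi_S0 + 1/15*pi_S1 + 1/15*pi_S2 + 2/5*pi_S3 + 1/3*pi_S4
  pi_S1 = 2/15*pi_S0 + 2/15*pi_S1 + 4/15*pi_S2 + 1/15*pi_S3 + 2/15*pi_S4
  pi_S2 = 1/15*pi_S0 + 3/5*pi_S1 + 1/15*pi_S2 + 2/15*pi_S3 + 1/15*pi_S4
  pi_S3 = 1/15*pi_S0 + 1/15*pi_S1 + 1/15*pi_S2 + 1/3*pi_S3 + 1/5*pi_S4
  pi_S4 = 1/3*pi_S0 + 2/15*pi_S1 + 8/15*pi_S2 + 1/15*pi_S3 + 4/15*pi_S4
with normalization: pi_S0 + pi_S1 + pi_S2 + pi_S3 + pi_S4 = 1.

Using the first 4 balance equations plus normalization, the linear system A*pi = b is:
  [-3/5, 1/15, 1/15, 2/5, 1/3] . pi = 0
  [2/15, -13/15, 4/15, 1/15, 2/15] . pi = 0
  [1/15, 3/5, -14/15, 2/15, 1/15] . pi = 0
  [1/15, 1/15, 1/15, -2/3, 1/5] . pi = 0
  [1, 1, 1, 1, 1] . pi = 1

Solving yields:
  pi_S0 = 5411/19168
  pi_S1 = 1383/9584
  pi_S2 = 1467/9584
  pi_S3 = 1357/9584
  pi_S4 = 5343/19168

Verification (pi * P):
  5411/19168*2/5 + 1383/9584*1/15 + 1467/9584*1/15 + 1357/9584*2/5 + 5343/19168*1/3 = 5411/19168 = pi_S0  (ok)
  5411/19168*2/15 + 1383/9584*2/15 + 1467/9584*4/15 + 1357/9584*1/15 + 5343/19168*2/15 = 1383/9584 = pi_S1  (ok)
  5411/19168*1/15 + 1383/9584*3/5 + 1467/9584*1/15 + 1357/9584*2/15 + 5343/19168*1/15 = 1467/9584 = pi_S2  (ok)
  5411/19168*1/15 + 1383/9584*1/15 + 1467/9584*1/15 + 1357/9584*1/3 + 5343/19168*1/5 = 1357/9584 = pi_S3  (ok)
  5411/19168*1/3 + 1383/9584*2/15 + 1467/9584*8/15 + 1357/9584*1/15 + 5343/19168*4/15 = 5343/19168 = pi_S4  (ok)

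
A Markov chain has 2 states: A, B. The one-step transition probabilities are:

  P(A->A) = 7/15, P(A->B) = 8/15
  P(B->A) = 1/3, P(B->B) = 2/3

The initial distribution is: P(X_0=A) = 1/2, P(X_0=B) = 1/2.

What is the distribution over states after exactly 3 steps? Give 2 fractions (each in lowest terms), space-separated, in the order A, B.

Propagating the distribution step by step (d_{t+1} = d_t * P):
d_0 = (A=1/2, B=1/2)
  d_1[A] = 1/2*7/15 + 1/2*1/3 = 2/5
  d_1[B] = 1/2*8/15 + 1/2*2/3 = 3/5
d_1 = (A=2/5, B=3/5)
  d_2[A] = 2/5*7/15 + 3/5*1/3 = 29/75
  d_2[B] = 2/5*8/15 + 3/5*2/3 = 46/75
d_2 = (A=29/75, B=46/75)
  d_3[A] = 29/75*7/15 + 46/75*1/3 = 433/1125
  d_3[B] = 29/75*8/15 + 46/75*2/3 = 692/1125
d_3 = (A=433/1125, B=692/1125)

Answer: 433/1125 692/1125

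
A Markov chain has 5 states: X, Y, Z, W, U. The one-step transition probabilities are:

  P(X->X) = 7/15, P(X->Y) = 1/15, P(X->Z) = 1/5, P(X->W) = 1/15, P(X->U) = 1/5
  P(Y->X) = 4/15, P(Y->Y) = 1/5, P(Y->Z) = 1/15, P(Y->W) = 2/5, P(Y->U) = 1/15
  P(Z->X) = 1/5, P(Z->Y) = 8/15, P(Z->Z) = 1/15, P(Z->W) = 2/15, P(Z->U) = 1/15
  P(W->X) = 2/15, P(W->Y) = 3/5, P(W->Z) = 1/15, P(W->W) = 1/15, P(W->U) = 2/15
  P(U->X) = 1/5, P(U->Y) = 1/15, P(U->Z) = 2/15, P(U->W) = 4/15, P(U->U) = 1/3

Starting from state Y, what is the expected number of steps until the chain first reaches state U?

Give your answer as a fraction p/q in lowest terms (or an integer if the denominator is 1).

Let h_i = expected steps to first reach U from state i.
Boundary: h_U = 0.
First-step equations for the other states:
  h_X = 1 + 7/15*h_X + 1/15*h_Y + 1/5*h_Z + 1/15*h_W + 1/5*h_U
  h_Y = 1 + 4/15*h_X + 1/5*h_Y + 1/15*h_Z + 2/5*h_W + 1/15*h_U
  h_Z = 1 + 1/5*h_X + 8/15*h_Y + 1/15*h_Z + 2/15*h_W + 1/15*h_U
  h_W = 1 + 2/15*h_X + 3/5*h_Y + 1/15*h_Z + 1/15*h_W + 2/15*h_U

Substituting h_U = 0 and rearranging gives the linear system (I - Q) h = 1:
  [8/15, -1/15, -1/5, -1/15] . (h_X, h_Y, h_Z, h_W) = 1
  [-4/15, 4/5, -1/15, -2/5] . (h_X, h_Y, h_Z, h_W) = 1
  [-1/5, -8/15, 14/15, -2/15] . (h_X, h_Y, h_Z, h_W) = 1
  [-2/15, -3/5, -1/15, 14/15] . (h_X, h_Y, h_Z, h_W) = 1

Solving yields:
  h_X = 14785/2069
  h_Y = 17370/2069
  h_Z = 17705/2069
  h_W = 16760/2069

Starting state is Y, so the expected hitting time is h_Y = 17370/2069.

Answer: 17370/2069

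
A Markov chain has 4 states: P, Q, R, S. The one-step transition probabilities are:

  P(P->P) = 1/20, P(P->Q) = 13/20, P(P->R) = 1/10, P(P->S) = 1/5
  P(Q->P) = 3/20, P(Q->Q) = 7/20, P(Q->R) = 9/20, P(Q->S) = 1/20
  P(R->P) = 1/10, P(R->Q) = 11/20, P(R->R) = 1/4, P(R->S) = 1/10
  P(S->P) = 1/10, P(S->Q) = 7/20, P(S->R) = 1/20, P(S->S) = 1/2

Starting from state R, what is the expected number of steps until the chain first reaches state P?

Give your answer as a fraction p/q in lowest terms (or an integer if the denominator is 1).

Let h_i = expected steps to first reach P from state i.
Boundary: h_P = 0.
First-step equations for the other states:
  h_Q = 1 + 3/20*h_P + 7/20*h_Q + 9/20*h_R + 1/20*h_S
  h_R = 1 + 1/10*h_P + 11/20*h_Q + 1/4*h_R + 1/10*h_S
  h_S = 1 + 1/10*h_P + 7/20*h_Q + 1/20*h_R + 1/2*h_S

Substituting h_P = 0 and rearranging gives the linear system (I - Q) h = 1:
  [13/20, -9/20, -1/20] . (h_Q, h_R, h_S) = 1
  [-11/20, 3/4, -1/10] . (h_Q, h_R, h_S) = 1
  [-7/20, -1/20, 1/2] . (h_Q, h_R, h_S) = 1

Solving yields:
  h_Q = 1360/173
  h_R = 1420/173
  h_S = 1440/173

Starting state is R, so the expected hitting time is h_R = 1420/173.

Answer: 1420/173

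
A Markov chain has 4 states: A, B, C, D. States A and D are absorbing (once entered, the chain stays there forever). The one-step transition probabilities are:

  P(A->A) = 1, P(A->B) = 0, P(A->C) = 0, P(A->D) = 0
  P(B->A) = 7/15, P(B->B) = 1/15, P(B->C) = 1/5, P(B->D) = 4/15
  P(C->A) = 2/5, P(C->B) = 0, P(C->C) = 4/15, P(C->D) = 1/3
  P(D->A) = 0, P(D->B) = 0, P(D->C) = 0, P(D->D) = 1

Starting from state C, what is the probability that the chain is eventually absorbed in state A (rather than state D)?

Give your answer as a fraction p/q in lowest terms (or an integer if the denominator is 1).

Answer: 6/11

Derivation:
Let a_i = P(absorbed in A | start in state i).
Boundary conditions: a_A = 1, a_D = 0.
For each transient state i, a_i = sum_j P(i->j) * a_j:
  a_B = 7/15*a_A + 1/15*a_B + 1/5*a_C + 4/15*a_D
  a_C = 2/5*a_A + 0*a_B + 4/15*a_C + 1/3*a_D

Substituting a_A = 1 and a_D = 0, rearrange to (I - Q) a = r where r[i] = P(i -> A):
  [14/15, -1/5] . (a_B, a_C) = 7/15
  [0, 11/15] . (a_B, a_C) = 2/5

Solving yields:
  a_B = 95/154
  a_C = 6/11

Starting state is C, so the absorption probability is a_C = 6/11.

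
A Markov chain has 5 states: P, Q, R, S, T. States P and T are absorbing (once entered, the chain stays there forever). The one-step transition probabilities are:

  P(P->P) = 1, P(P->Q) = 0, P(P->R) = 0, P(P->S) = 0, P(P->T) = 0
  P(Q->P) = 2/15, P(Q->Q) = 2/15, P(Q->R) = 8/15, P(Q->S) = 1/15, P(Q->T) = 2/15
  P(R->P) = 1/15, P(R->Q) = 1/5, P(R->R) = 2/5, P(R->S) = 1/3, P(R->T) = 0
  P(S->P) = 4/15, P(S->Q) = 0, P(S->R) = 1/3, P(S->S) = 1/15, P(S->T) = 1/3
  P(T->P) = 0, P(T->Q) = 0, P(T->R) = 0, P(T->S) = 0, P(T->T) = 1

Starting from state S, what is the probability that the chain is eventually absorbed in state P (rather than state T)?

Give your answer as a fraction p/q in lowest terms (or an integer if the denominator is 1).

Answer: 467/962

Derivation:
Let a_i = P(absorbed in P | start in state i).
Boundary conditions: a_P = 1, a_T = 0.
For each transient state i, a_i = sum_j P(i->j) * a_j:
  a_Q = 2/15*a_P + 2/15*a_Q + 8/15*a_R + 1/15*a_S + 2/15*a_T
  a_R = 1/15*a_P + 1/5*a_Q + 2/5*a_R + 1/3*a_S + 0*a_T
  a_S = 4/15*a_P + 0*a_Q + 1/3*a_R + 1/15*a_S + 1/3*a_T

Substituting a_P = 1 and a_T = 0, rearrange to (I - Q) a = r where r[i] = P(i -> P):
  [13/15, -8/15, -1/15] . (a_Q, a_R, a_S) = 2/15
  [-1/5, 3/5, -1/3] . (a_Q, a_R, a_S) = 1/15
  [0, -1/3, 14/15] . (a_Q, a_R, a_S) = 4/15

Solving yields:
  a_Q = 515/962
  a_R = 269/481
  a_S = 467/962

Starting state is S, so the absorption probability is a_S = 467/962.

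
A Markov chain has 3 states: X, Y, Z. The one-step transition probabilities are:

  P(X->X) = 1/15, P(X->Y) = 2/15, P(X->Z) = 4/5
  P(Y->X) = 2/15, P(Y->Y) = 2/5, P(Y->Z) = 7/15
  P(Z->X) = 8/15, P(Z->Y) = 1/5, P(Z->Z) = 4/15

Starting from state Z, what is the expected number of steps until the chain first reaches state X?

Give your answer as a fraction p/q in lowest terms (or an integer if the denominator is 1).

Let h_i = expected steps to first reach X from state i.
Boundary: h_X = 0.
First-step equations for the other states:
  h_Y = 1 + 2/15*h_X + 2/5*h_Y + 7/15*h_Z
  h_Z = 1 + 8/15*h_X + 1/5*h_Y + 4/15*h_Z

Substituting h_X = 0 and rearranging gives the linear system (I - Q) h = 1:
  [3/5, -7/15] . (h_Y, h_Z) = 1
  [-1/5, 11/15] . (h_Y, h_Z) = 1

Solving yields:
  h_Y = 45/13
  h_Z = 30/13

Starting state is Z, so the expected hitting time is h_Z = 30/13.

Answer: 30/13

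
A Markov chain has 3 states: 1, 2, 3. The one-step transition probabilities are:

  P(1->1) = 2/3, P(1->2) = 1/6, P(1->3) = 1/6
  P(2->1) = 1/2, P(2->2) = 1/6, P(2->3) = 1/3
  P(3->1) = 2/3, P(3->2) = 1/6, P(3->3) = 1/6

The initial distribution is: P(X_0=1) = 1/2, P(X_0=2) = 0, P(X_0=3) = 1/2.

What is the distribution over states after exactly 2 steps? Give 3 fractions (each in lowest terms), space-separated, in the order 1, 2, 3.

Propagating the distribution step by step (d_{t+1} = d_t * P):
d_0 = (1=1/2, 2=0, 3=1/2)
  d_1[1] = 1/2*2/3 + 0*1/2 + 1/2*2/3 = 2/3
  d_1[2] = 1/2*1/6 + 0*1/6 + 1/2*1/6 = 1/6
  d_1[3] = 1/2*1/6 + 0*1/3 + 1/2*1/6 = 1/6
d_1 = (1=2/3, 2=1/6, 3=1/6)
  d_2[1] = 2/3*2/3 + 1/6*1/2 + 1/6*2/3 = 23/36
  d_2[2] = 2/3*1/6 + 1/6*1/6 + 1/6*1/6 = 1/6
  d_2[3] = 2/3*1/6 + 1/6*1/3 + 1/6*1/6 = 7/36
d_2 = (1=23/36, 2=1/6, 3=7/36)

Answer: 23/36 1/6 7/36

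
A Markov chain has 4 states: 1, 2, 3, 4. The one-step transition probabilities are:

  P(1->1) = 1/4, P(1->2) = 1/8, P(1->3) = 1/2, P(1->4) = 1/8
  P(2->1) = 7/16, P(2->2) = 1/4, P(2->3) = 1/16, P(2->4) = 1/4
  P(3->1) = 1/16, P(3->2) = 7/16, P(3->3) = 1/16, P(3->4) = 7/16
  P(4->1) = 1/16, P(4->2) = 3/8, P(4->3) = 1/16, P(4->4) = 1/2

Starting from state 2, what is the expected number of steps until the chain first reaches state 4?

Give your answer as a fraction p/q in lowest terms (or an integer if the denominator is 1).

Let h_i = expected steps to first reach 4 from state i.
Boundary: h_4 = 0.
First-step equations for the other states:
  h_1 = 1 + 1/4*h_1 + 1/8*h_2 + 1/2*h_3 + 1/8*h_4
  h_2 = 1 + 7/16*h_1 + 1/4*h_2 + 1/16*h_3 + 1/4*h_4
  h_3 = 1 + 1/16*h_1 + 7/16*h_2 + 1/16*h_3 + 7/16*h_4

Substituting h_4 = 0 and rearranging gives the linear system (I - Q) h = 1:
  [3/4, -1/8, -1/2] . (h_1, h_2, h_3) = 1
  [-7/16, 3/4, -1/16] . (h_1, h_2, h_3) = 1
  [-1/16, -7/16, 15/16] . (h_1, h_2, h_3) = 1

Solving yields:
  h_1 = 357/86
  h_2 = 173/43
  h_3 = 277/86

Starting state is 2, so the expected hitting time is h_2 = 173/43.

Answer: 173/43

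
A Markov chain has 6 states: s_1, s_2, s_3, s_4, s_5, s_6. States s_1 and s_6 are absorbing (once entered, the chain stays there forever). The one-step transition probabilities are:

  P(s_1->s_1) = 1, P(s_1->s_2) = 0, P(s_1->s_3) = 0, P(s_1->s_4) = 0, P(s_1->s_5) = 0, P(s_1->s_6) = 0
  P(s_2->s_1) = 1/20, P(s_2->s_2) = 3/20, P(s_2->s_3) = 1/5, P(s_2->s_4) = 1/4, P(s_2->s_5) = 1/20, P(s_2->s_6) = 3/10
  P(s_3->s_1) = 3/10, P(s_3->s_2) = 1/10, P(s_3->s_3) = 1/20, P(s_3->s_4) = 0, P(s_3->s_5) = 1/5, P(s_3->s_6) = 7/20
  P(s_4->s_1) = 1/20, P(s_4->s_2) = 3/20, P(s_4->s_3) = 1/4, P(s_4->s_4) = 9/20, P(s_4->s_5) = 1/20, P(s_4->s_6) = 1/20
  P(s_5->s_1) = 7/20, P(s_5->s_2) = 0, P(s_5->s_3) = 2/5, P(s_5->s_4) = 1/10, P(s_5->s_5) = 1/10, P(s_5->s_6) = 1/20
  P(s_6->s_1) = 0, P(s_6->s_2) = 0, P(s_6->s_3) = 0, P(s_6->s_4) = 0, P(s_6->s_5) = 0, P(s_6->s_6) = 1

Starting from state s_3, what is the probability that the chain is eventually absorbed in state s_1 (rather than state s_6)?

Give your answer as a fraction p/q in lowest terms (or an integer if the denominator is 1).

Answer: 1507/3065

Derivation:
Let a_i = P(absorbed in s_1 | start in state i).
Boundary conditions: a_s_1 = 1, a_s_6 = 0.
For each transient state i, a_i = sum_j P(i->j) * a_j:
  a_s_2 = 1/20*a_s_1 + 3/20*a_s_2 + 1/5*a_s_3 + 1/4*a_s_4 + 1/20*a_s_5 + 3/10*a_s_6
  a_s_3 = 3/10*a_s_1 + 1/10*a_s_2 + 1/20*a_s_3 + 0*a_s_4 + 1/5*a_s_5 + 7/20*a_s_6
  a_s_4 = 1/20*a_s_1 + 3/20*a_s_2 + 1/4*a_s_3 + 9/20*a_s_4 + 1/20*a_s_5 + 1/20*a_s_6
  a_s_5 = 7/20*a_s_1 + 0*a_s_2 + 2/5*a_s_3 + 1/10*a_s_4 + 1/10*a_s_5 + 1/20*a_s_6

Substituting a_s_1 = 1 and a_s_6 = 0, rearrange to (I - Q) a = r where r[i] = P(i -> s_1):
  [17/20, -1/5, -1/4, -1/20] . (a_s_2, a_s_3, a_s_4, a_s_5) = 1/20
  [-1/10, 19/20, 0, -1/5] . (a_s_2, a_s_3, a_s_4, a_s_5) = 3/10
  [-3/20, -1/4, 11/20, -1/20] . (a_s_2, a_s_3, a_s_4, a_s_5) = 1/20
  [0, -2/5, -1/10, 9/10] . (a_s_2, a_s_3, a_s_4, a_s_5) = 7/20

Solving yields:
  a_s_2 = 4311/12260
  a_s_3 = 1507/3065
  a_s_4 = 11531/24520
  a_s_5 = 3235/4904

Starting state is s_3, so the absorption probability is a_s_3 = 1507/3065.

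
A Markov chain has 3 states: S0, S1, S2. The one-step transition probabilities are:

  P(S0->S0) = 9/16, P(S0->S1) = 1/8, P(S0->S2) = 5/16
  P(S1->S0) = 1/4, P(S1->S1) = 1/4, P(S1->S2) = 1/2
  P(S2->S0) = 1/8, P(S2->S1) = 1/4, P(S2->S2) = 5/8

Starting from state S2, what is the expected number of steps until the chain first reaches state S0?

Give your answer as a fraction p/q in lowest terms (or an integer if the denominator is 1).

Answer: 32/5

Derivation:
Let h_i = expected steps to first reach S0 from state i.
Boundary: h_S0 = 0.
First-step equations for the other states:
  h_S1 = 1 + 1/4*h_S0 + 1/4*h_S1 + 1/2*h_S2
  h_S2 = 1 + 1/8*h_S0 + 1/4*h_S1 + 5/8*h_S2

Substituting h_S0 = 0 and rearranging gives the linear system (I - Q) h = 1:
  [3/4, -1/2] . (h_S1, h_S2) = 1
  [-1/4, 3/8] . (h_S1, h_S2) = 1

Solving yields:
  h_S1 = 28/5
  h_S2 = 32/5

Starting state is S2, so the expected hitting time is h_S2 = 32/5.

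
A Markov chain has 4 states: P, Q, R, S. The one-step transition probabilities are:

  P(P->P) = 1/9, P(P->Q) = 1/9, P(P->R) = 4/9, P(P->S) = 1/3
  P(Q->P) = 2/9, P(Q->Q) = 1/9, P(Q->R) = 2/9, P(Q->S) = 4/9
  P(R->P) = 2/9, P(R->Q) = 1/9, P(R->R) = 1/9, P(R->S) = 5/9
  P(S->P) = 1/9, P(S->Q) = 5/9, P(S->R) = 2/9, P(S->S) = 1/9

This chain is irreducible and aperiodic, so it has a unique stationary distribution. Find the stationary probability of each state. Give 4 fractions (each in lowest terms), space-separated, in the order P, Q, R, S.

The stationary distribution satisfies pi = pi * P, i.e.:
  pi_P = 1/9*pi_P + 2/9*pi_Q + 2/9*pi_R + 1/9*pi_S
  pi_Q = 1/9*pi_P + 1/9*pi_Q + 1/9*pi_R + 5/9*pi_S
  pi_R = 4/9*pi_P + 2/9*pi_Q + 1/9*pi_R + 2/9*pi_S
  pi_S = 1/3*pi_P + 4/9*pi_Q + 5/9*pi_R + 1/9*pi_S
with normalization: pi_P + pi_Q + pi_R + pi_S = 1.

Using the first 3 balance equations plus normalization, the linear system A*pi = b is:
  [-8/9, 2/9, 2/9, 1/9] . pi = 0
  [1/9, -8/9, 1/9, 5/9] . pi = 0
  [4/9, 2/9, -8/9, 2/9] . pi = 0
  [1, 1, 1, 1] . pi = 1

Solving yields:
  pi_P = 99/596
  pi_Q = 39/149
  pi_R = 139/596
  pi_S = 101/298

Verification (pi * P):
  99/596*1/9 + 39/149*2/9 + 139/596*2/9 + 101/298*1/9 = 99/596 = pi_P  (ok)
  99/596*1/9 + 39/149*1/9 + 139/596*1/9 + 101/298*5/9 = 39/149 = pi_Q  (ok)
  99/596*4/9 + 39/149*2/9 + 139/596*1/9 + 101/298*2/9 = 139/596 = pi_R  (ok)
  99/596*1/3 + 39/149*4/9 + 139/596*5/9 + 101/298*1/9 = 101/298 = pi_S  (ok)

Answer: 99/596 39/149 139/596 101/298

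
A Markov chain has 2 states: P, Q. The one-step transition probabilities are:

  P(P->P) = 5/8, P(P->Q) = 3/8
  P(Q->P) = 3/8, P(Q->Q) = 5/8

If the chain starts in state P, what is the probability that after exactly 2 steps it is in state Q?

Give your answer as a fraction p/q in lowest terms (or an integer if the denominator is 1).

Answer: 15/32

Derivation:
Computing P^2 by repeated multiplication:
P^1 =
  P: [5/8, 3/8]
  Q: [3/8, 5/8]
P^2 =
  P: [17/32, 15/32]
  Q: [15/32, 17/32]

(P^2)[P -> Q] = 15/32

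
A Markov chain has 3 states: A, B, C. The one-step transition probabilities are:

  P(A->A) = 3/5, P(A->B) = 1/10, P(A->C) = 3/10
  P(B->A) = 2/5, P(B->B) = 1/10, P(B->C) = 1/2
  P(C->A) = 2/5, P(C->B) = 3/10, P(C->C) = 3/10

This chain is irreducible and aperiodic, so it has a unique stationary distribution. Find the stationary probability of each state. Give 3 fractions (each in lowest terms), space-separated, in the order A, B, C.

Answer: 1/2 1/6 1/3

Derivation:
The stationary distribution satisfies pi = pi * P, i.e.:
  pi_A = 3/5*pi_A + 2/5*pi_B + 2/5*pi_C
  pi_B = 1/10*pi_A + 1/10*pi_B + 3/10*pi_C
  pi_C = 3/10*pi_A + 1/2*pi_B + 3/10*pi_C
with normalization: pi_A + pi_B + pi_C = 1.

Using the first 2 balance equations plus normalization, the linear system A*pi = b is:
  [-2/5, 2/5, 2/5] . pi = 0
  [1/10, -9/10, 3/10] . pi = 0
  [1, 1, 1] . pi = 1

Solving yields:
  pi_A = 1/2
  pi_B = 1/6
  pi_C = 1/3

Verification (pi * P):
  1/2*3/5 + 1/6*2/5 + 1/3*2/5 = 1/2 = pi_A  (ok)
  1/2*1/10 + 1/6*1/10 + 1/3*3/10 = 1/6 = pi_B  (ok)
  1/2*3/10 + 1/6*1/2 + 1/3*3/10 = 1/3 = pi_C  (ok)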